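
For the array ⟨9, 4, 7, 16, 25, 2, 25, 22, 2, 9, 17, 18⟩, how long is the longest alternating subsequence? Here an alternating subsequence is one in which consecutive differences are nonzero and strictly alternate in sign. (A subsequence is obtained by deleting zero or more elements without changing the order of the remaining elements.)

7

Track the best alternating length ending on an up-step vs a down-step at each position: up/down = 1/1, 1/2, 3/2, 3/1, 3/1, 1/4, 5/1, 5/6, 1/6, 7/6, 7/6, 7/6.
The maximum over both is 7; one such subsequence is 9, 4, 7, 2, 25, 2, 9.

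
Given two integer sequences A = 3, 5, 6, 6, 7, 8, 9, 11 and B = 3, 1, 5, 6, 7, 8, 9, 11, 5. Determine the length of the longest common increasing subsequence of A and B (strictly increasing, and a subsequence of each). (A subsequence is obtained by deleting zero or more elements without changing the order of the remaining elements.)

7

For each value that appears in both, track the longest common increasing run ending there.
The best achievable length is 7; one witness is 3, 5, 6, 7, 8, 9, 11 (A-positions 1,2,3,5,6,7,8, B-positions 1,3,4,5,6,7,8).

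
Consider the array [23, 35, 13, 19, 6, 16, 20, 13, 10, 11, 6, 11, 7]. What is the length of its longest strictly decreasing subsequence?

Scanning left to right, the best length ending at each element is: 23→1, 35→1, 13→2, 19→2, 6→3, 16→3, 20→2, 13→4, 10→5, 11→5, 6→6, 11→5, 7→6.
So the longest decreasing subsequence has length 6, e.g. 23, 19, 16, 13, 10, 6.

6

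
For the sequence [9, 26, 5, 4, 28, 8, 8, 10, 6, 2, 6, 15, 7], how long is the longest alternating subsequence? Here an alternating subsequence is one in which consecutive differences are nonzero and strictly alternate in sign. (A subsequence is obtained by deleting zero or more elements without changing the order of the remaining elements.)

Track the best alternating length ending on an up-step vs a down-step at each position: up/down = 1/1, 2/1, 1/3, 1/3, 4/1, 4/5, 4/5, 6/5, 4/7, 1/7, 8/7, 8/5, 8/9.
The maximum over both is 9; one such subsequence is 9, 26, 5, 28, 8, 10, 6, 15, 7.

9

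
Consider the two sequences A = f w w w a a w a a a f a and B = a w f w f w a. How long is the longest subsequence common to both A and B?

4

A longest common subsequence is fwwa (length 4); the LCS DP confirms no longer common subsequence exists.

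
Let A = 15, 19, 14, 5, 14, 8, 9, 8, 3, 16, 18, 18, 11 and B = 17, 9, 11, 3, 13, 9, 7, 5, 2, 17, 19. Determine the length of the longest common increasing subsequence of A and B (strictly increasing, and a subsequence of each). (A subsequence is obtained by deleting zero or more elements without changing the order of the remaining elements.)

2

A longest common strictly increasing subsequence is 9, 11 (length 2); it appears in order in both A and B, and no longer such subsequence exists.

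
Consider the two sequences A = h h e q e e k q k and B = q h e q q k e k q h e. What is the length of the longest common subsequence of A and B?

6

A longest common subsequence is heqekq (length 6); the LCS DP confirms no longer common subsequence exists.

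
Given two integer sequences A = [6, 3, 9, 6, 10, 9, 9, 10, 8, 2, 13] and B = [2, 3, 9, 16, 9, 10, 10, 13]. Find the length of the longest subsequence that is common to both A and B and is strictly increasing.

A longest common strictly increasing subsequence is 3, 9, 10, 13 (length 4); it appears in order in both A and B, and no longer such subsequence exists.

4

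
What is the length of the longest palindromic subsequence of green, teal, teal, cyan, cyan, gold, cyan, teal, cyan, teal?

One longest palindromic subsequence is teal cyan cyan gold cyan cyan teal (positions 2,4,5,6,7,9,10); it reads the same forward and backward, and the interval DP gives dp[1][10] = 7.

7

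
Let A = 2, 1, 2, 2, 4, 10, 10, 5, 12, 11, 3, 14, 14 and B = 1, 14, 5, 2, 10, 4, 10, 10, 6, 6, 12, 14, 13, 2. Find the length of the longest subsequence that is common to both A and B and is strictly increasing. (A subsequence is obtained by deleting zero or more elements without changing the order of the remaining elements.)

For each value that appears in both, track the longest common increasing run ending there.
The best achievable length is 6; one witness is 1, 2, 4, 10, 12, 14 (A-positions 2,3,5,6,9,12, B-positions 1,4,6,7,11,12).

6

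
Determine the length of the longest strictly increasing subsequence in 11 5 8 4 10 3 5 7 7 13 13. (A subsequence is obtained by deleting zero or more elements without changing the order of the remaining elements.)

4

Let dp[i] be the longest increasing subsequence ending at position i. Then dp = [1, 1, 2, 1, 3, 1, 2, 3, 3, 4, 4].
The maximum is 4; one witness is 5, 8, 10, 13 at positions 2,3,5,10.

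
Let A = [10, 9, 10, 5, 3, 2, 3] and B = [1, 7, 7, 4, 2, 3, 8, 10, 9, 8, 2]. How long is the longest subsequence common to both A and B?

Backtracking the LCS table gives one alignment: 10 (A1,B8) → 9 (A2,B9) → 2 (A6,B11).
So the longest common subsequence has length 3.

3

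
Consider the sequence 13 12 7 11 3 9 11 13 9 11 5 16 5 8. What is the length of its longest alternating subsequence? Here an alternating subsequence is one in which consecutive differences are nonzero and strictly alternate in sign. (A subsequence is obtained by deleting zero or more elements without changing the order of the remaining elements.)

11

Track the best alternating length ending on an up-step vs a down-step at each position: up/down = 1/1, 1/2, 1/2, 3/2, 1/4, 5/4, 5/2, 5/1, 5/6, 7/6, 5/8, 9/1, 5/10, 11/10.
The maximum over both is 11; one such subsequence is 13, 7, 11, 3, 11, 9, 11, 5, 16, 5, 8.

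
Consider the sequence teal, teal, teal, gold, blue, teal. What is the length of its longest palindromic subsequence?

One longest palindromic subsequence is teal teal teal teal (positions 1,2,3,6); it reads the same forward and backward, and the interval DP gives dp[1][6] = 4.

4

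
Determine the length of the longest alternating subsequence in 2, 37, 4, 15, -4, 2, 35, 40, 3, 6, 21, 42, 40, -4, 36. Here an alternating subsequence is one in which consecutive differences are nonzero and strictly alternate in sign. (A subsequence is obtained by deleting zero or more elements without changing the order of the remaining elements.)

Track the best alternating length ending on an up-step vs a down-step at each position: up/down = 1/1, 2/1, 2/3, 4/3, 1/5, 6/5, 6/3, 6/1, 6/7, 8/7, 8/7, 8/1, 8/9, 1/9, 10/9.
The maximum over both is 10; one such subsequence is 2, 37, 4, 15, -4, 35, 3, 6, -4, 36.

10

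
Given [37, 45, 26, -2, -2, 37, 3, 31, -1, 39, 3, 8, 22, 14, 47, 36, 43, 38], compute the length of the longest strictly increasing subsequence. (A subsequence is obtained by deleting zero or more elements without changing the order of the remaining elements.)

7

Scanning left to right, the best length ending at each element is: 37→1, 45→2, 26→1, -2→1, -2→1, 37→2, 3→2, 31→3, -1→2, 39→4, 3→3, 8→4, 22→5, 14→5, 47→6, 36→6, 43→7, 38→7.
So the longest increasing subsequence has length 7, e.g. -2, -1, 3, 8, 22, 36, 43.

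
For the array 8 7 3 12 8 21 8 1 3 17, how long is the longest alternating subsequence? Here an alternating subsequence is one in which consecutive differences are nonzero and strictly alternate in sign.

7

Track the best alternating length ending on an up-step vs a down-step at each position: up/down = 1/1, 1/2, 1/2, 3/1, 3/4, 5/1, 3/6, 1/6, 7/6, 7/6.
The maximum over both is 7; one such subsequence is 8, 7, 12, 8, 21, 1, 3.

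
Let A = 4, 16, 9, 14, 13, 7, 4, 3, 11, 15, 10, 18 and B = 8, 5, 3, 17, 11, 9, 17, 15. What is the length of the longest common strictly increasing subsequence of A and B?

3

A longest common strictly increasing subsequence is 3, 11, 15 (length 3); it appears in order in both A and B, and no longer such subsequence exists.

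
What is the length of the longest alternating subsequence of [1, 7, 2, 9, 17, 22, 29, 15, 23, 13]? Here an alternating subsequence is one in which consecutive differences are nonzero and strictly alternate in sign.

7

A longest alternating subsequence is 1, 7, 2, 17, 15, 23, 13 (positions 1,2,3,5,8,9,10); its 6 consecutive differences strictly alternate in sign, and length 7 is optimal.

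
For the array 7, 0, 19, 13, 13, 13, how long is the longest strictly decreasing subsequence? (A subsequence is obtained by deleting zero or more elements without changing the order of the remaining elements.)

One longest decreasing subsequence is 7, 0 (positions 1,2), of length 2; no longer one exists.

2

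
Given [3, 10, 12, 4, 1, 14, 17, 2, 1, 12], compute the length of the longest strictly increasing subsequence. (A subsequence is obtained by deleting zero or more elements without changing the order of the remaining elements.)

5

Scanning left to right, the best length ending at each element is: 3→1, 10→2, 12→3, 4→2, 1→1, 14→4, 17→5, 2→2, 1→1, 12→3.
So the longest increasing subsequence has length 5, e.g. 3, 10, 12, 14, 17.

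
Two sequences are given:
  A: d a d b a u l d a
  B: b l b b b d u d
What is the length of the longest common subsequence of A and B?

3

A longest common subsequence is dud (length 3); the LCS DP confirms no longer common subsequence exists.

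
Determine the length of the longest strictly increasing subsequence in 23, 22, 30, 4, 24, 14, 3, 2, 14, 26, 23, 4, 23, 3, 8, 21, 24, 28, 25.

One longest increasing subsequence is 3, 4, 8, 21, 24, 28 (positions 7,12,15,16,17,18), of length 6; no longer one exists.

6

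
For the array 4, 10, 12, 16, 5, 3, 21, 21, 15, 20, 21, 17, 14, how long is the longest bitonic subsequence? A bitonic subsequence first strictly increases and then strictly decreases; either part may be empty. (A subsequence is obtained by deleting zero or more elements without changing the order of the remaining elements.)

8

One longest bitonic subsequence is 4, 10, 12, 16, 21, 20, 17, 14 (positions 1,2,3,4,7,10,12,13): it rises to 21 then falls. Length 8 is optimal.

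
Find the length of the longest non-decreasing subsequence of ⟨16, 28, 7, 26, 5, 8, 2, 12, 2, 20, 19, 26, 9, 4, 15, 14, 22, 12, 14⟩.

5

Let dp[i] be the longest non-decreasing subsequence ending at position i. Then dp = [1, 2, 1, 2, 1, 2, 1, 3, 2, 4, 4, 5, 3, 3, 4, 4, 5, 4, 5].
The maximum is 5; one witness is 7, 8, 12, 20, 26 at positions 3,6,8,10,12.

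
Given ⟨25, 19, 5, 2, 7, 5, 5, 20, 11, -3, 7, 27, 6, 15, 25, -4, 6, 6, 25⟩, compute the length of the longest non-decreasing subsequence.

7

One longest non-decreasing subsequence is 5, 5, 5, 11, 15, 25, 25 (positions 3,6,7,9,14,15,19), of length 7; no longer one exists.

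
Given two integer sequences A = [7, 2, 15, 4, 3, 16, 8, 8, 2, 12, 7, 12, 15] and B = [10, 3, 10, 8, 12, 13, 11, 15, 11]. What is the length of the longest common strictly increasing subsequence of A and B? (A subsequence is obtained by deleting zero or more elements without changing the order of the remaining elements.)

4

For each value that appears in both, track the longest common increasing run ending there.
The best achievable length is 4; one witness is 3, 8, 12, 15 (A-positions 5,7,10,13, B-positions 2,4,5,8).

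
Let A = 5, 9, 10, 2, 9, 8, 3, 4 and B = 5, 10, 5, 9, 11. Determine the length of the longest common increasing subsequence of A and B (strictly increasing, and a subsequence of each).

A longest common strictly increasing subsequence is 5, 10 (length 2); it appears in order in both A and B, and no longer such subsequence exists.

2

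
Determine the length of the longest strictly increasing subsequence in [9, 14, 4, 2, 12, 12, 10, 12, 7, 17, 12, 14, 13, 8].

4

One longest increasing subsequence is 9, 10, 12, 17 (positions 1,7,8,10), of length 4; no longer one exists.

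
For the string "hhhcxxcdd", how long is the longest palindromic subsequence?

4

One longest palindromic subsequence is cxxc (positions 4,5,6,7); it reads the same forward and backward, and the interval DP gives dp[1][9] = 4.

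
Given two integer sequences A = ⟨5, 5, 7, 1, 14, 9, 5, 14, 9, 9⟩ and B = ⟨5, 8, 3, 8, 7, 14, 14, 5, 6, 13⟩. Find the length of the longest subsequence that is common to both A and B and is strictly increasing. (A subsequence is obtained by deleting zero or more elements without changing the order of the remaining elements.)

3

A longest common strictly increasing subsequence is 5, 7, 14 (length 3); it appears in order in both A and B, and no longer such subsequence exists.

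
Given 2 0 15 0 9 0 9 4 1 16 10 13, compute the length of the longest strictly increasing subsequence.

4

Scanning left to right, the best length ending at each element is: 2→1, 0→1, 15→2, 0→1, 9→2, 0→1, 9→2, 4→2, 1→2, 16→3, 10→3, 13→4.
So the longest increasing subsequence has length 4, e.g. 2, 9, 10, 13.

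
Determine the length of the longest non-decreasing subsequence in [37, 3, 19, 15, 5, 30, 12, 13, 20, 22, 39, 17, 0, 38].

Scanning left to right, the best length ending at each element is: 37→1, 3→1, 19→2, 15→2, 5→2, 30→3, 12→3, 13→4, 20→5, 22→6, 39→7, 17→5, 0→1, 38→7.
So the longest non-decreasing subsequence has length 7, e.g. 3, 5, 12, 13, 20, 22, 39.

7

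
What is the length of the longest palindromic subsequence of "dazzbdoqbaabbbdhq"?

8

One longest palindromic subsequence is dbbaabbd (positions 1,5,9,10,11,13,14,15); it reads the same forward and backward, and the interval DP gives dp[1][17] = 8.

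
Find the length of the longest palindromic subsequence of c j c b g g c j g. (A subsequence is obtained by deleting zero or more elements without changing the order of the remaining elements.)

One longest palindromic subsequence is jcggcj (positions 2,3,5,6,7,8); it reads the same forward and backward, and the interval DP gives dp[1][9] = 6.

6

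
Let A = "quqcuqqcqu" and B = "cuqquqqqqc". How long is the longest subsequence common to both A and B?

A longest common subsequence is quqqqc (length 6); the LCS DP confirms no longer common subsequence exists.

6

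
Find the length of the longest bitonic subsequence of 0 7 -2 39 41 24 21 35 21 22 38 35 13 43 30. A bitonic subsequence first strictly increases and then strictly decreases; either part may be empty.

7

One longest bitonic subsequence is 0, 7, 39, 41, 38, 35, 30 (positions 1,2,4,5,11,12,15): it rises to 41 then falls. Length 7 is optimal.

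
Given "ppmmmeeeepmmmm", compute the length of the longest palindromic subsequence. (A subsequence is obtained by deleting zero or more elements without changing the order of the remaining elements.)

One longest palindromic subsequence is mmmeeeemmm (positions 3,4,5,6,7,8,9,12,13,14); it reads the same forward and backward, and the interval DP gives dp[1][14] = 10.

10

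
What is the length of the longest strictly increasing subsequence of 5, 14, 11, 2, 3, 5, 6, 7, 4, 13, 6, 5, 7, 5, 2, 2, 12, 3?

6

Scanning left to right, the best length ending at each element is: 5→1, 14→2, 11→2, 2→1, 3→2, 5→3, 6→4, 7→5, 4→3, 13→6, 6→4, 5→4, 7→5, 5→4, 2→1, 2→1, 12→6, 3→2.
So the longest increasing subsequence has length 6, e.g. 2, 3, 5, 6, 7, 13.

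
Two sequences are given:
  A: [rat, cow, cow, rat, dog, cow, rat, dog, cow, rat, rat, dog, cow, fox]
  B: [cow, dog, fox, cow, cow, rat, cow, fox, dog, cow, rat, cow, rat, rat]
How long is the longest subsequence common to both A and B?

9

Backtracking the LCS table gives one alignment: cow (A2,B4) → cow (A3,B5) → rat (A4,B6) → dog (A5,B9) → cow (A6,B10) → rat (A7,B11) → cow (A9,B12) → rat (A10,B13) → rat (A11,B14).
So the longest common subsequence has length 9.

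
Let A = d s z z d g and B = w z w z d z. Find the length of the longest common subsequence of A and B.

Backtracking the LCS table gives one alignment: z (A3,B2) → z (A4,B4) → d (A5,B5).
So the longest common subsequence has length 3.

3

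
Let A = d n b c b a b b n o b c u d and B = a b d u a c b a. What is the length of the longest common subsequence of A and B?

Backtracking the LCS table gives one alignment: d (A1,B3) → c (A4,B6) → b (A5,B7) → a (A6,B8).
So the longest common subsequence has length 4.

4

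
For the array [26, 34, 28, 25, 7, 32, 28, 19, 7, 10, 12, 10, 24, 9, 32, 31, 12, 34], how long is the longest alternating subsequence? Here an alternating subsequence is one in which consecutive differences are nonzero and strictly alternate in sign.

12

A longest alternating subsequence is 26, 34, 28, 32, 7, 12, 10, 24, 9, 32, 31, 34 (positions 1,2,3,6,9,11,12,13,14,15,16,18); its 11 consecutive differences strictly alternate in sign, and length 12 is optimal.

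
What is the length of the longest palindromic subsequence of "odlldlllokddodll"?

One longest palindromic subsequence is lldoddodll (positions 3,4,5,9,11,12,13,14,15,16); it reads the same forward and backward, and the interval DP gives dp[1][16] = 10.

10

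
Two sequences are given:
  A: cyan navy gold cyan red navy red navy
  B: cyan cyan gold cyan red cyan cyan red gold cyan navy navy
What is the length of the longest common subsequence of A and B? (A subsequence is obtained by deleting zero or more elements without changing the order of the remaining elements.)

A longest common subsequence is cyan, gold, cyan, red, navy, navy (length 6); the LCS DP confirms no longer common subsequence exists.

6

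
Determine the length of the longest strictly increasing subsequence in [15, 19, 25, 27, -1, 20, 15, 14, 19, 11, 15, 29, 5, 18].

5

Scanning left to right, the best length ending at each element is: 15→1, 19→2, 25→3, 27→4, -1→1, 20→3, 15→2, 14→2, 19→3, 11→2, 15→3, 29→5, 5→2, 18→4.
So the longest increasing subsequence has length 5, e.g. 15, 19, 25, 27, 29.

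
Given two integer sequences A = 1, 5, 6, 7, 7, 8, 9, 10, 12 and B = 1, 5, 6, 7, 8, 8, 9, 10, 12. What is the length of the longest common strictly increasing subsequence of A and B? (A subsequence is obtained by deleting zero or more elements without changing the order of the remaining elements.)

For each value that appears in both, track the longest common increasing run ending there.
The best achievable length is 8; one witness is 1, 5, 6, 7, 8, 9, 10, 12 (A-positions 1,2,3,4,6,7,8,9, B-positions 1,2,3,4,5,7,8,9).

8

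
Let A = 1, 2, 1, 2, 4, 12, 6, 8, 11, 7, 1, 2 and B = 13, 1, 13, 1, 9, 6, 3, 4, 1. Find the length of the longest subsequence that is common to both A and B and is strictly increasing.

For each value that appears in both, track the longest common increasing run ending there.
The best achievable length is 2; one witness is 1, 6 (A-positions 1,7, B-positions 2,6).

2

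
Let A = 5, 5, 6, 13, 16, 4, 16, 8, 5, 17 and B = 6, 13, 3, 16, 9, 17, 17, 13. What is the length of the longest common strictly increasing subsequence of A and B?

For each value that appears in both, track the longest common increasing run ending there.
The best achievable length is 4; one witness is 6, 13, 16, 17 (A-positions 3,4,5,10, B-positions 1,2,4,6).

4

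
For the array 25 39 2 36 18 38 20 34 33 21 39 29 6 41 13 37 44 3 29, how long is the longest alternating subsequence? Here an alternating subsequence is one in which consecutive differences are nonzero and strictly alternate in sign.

16

A longest alternating subsequence is 25, 39, 2, 36, 18, 38, 20, 34, 33, 39, 29, 41, 13, 37, 3, 29 (positions 1,2,3,4,5,6,7,8,9,11,12,14,15,16,18,19); its 15 consecutive differences strictly alternate in sign, and length 16 is optimal.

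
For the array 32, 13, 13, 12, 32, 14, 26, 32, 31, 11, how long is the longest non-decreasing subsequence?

5

Let dp[i] be the longest non-decreasing subsequence ending at position i. Then dp = [1, 1, 2, 1, 3, 3, 4, 5, 5, 1].
The maximum is 5; one witness is 13, 13, 14, 26, 32 at positions 2,3,6,7,8.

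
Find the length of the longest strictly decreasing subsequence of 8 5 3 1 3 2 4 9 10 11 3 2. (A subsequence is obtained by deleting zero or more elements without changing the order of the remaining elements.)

One longest decreasing subsequence is 8, 5, 4, 3, 2 (positions 1,2,7,11,12), of length 5; no longer one exists.

5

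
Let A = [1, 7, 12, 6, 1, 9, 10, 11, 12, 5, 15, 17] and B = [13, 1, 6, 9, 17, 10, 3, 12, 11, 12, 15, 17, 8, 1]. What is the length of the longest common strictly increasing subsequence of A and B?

For each value that appears in both, track the longest common increasing run ending there.
The best achievable length is 8; one witness is 1, 6, 9, 10, 11, 12, 15, 17 (A-positions 1,4,6,7,8,9,11,12, B-positions 2,3,4,6,9,10,11,12).

8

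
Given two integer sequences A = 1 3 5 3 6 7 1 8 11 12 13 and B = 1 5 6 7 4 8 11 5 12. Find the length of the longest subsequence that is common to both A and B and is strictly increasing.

A longest common strictly increasing subsequence is 1, 5, 6, 7, 8, 11, 12 (length 7); it appears in order in both A and B, and no longer such subsequence exists.

7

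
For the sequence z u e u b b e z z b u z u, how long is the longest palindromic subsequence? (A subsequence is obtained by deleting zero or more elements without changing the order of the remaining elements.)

8

Using dp[i][j] = 2 + dp[i+1][j−1] if the ends match, else max(dp[i+1][j], dp[i][j−1]):
dp[1][13] = 8. A witness is uubzzbuu at positions 2,4,5,8,9,10,11,13.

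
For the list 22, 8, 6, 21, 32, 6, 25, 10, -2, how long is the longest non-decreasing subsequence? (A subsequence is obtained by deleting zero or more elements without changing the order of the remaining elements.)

Let dp[i] be the longest non-decreasing subsequence ending at position i. Then dp = [1, 1, 1, 2, 3, 2, 3, 3, 1].
The maximum is 3; one witness is 8, 21, 32 at positions 2,4,5.

3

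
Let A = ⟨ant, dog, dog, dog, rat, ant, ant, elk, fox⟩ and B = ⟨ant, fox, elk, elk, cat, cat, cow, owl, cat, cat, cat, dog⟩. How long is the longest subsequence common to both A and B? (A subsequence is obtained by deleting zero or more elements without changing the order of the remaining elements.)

Backtracking the LCS table gives one alignment: ant (A1,B1) → dog (A4,B12).
So the longest common subsequence has length 2.

2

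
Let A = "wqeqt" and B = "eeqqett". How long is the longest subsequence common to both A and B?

A longest common subsequence is qet (length 3); the LCS DP confirms no longer common subsequence exists.

3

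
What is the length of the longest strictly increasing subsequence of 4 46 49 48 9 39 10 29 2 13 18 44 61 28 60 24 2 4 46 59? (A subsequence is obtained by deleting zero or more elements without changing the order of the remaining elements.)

Scanning left to right, the best length ending at each element is: 4→1, 46→2, 49→3, 48→3, 9→2, 39→3, 10→3, 29→4, 2→1, 13→4, 18→5, 44→6, 61→7, 28→6, 60→7, 24→6, 2→1, 4→2, 46→7, 59→8.
So the longest increasing subsequence has length 8, e.g. 4, 9, 10, 13, 18, 44, 46, 59.

8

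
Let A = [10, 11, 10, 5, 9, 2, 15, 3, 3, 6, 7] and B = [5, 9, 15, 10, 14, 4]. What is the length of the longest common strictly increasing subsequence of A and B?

3

A longest common strictly increasing subsequence is 5, 9, 15 (length 3); it appears in order in both A and B, and no longer such subsequence exists.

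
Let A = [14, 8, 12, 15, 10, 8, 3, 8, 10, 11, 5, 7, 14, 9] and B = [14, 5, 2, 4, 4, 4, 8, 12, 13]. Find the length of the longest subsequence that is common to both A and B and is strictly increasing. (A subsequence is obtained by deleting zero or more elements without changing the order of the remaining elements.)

For each value that appears in both, track the longest common increasing run ending there.
The best achievable length is 2; one witness is 8, 12 (A-positions 2,3, B-positions 7,8).

2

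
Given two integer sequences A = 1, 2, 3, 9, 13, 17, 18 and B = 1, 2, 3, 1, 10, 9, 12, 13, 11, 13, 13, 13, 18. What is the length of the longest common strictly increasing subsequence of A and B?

For each value that appears in both, track the longest common increasing run ending there.
The best achievable length is 6; one witness is 1, 2, 3, 9, 13, 18 (A-positions 1,2,3,4,5,7, B-positions 1,2,3,6,8,13).

6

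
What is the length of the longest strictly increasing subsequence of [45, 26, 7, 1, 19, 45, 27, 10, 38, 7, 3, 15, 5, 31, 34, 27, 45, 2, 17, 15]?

6

One longest increasing subsequence is 7, 19, 27, 31, 34, 45 (positions 3,5,7,14,15,17), of length 6; no longer one exists.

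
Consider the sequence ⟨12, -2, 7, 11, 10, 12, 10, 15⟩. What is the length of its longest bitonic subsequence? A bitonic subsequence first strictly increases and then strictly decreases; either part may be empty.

5

One longest bitonic subsequence is -2, 7, 11, 12, 10 (positions 2,3,4,6,7): it rises to 12 then falls. Length 5 is optimal.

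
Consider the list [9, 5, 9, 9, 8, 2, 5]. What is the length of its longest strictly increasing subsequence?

Let dp[i] be the longest increasing subsequence ending at position i. Then dp = [1, 1, 2, 2, 2, 1, 2].
The maximum is 2; one witness is 5, 9 at positions 2,3.

2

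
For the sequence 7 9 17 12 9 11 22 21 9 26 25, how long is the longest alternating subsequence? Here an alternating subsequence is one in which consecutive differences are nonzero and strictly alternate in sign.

7

Track the best alternating length ending on an up-step vs a down-step at each position: up/down = 1/1, 2/1, 2/1, 2/3, 2/3, 4/3, 4/1, 4/5, 2/5, 6/1, 6/7.
The maximum over both is 7; one such subsequence is 7, 17, 12, 22, 21, 26, 25.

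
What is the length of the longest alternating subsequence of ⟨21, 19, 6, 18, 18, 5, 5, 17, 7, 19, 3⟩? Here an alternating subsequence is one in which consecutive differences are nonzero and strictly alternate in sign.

8

A longest alternating subsequence is 21, 6, 18, 5, 17, 7, 19, 3 (positions 1,3,4,6,8,9,10,11); its 7 consecutive differences strictly alternate in sign, and length 8 is optimal.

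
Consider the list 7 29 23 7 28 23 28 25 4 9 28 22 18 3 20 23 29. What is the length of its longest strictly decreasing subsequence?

Let dp[i] be the longest decreasing subsequence ending at position i. Then dp = [1, 1, 2, 3, 2, 3, 2, 3, 4, 4, 2, 4, 5, 6, 5, 4, 1].
The maximum is 6; one witness is 29, 28, 23, 22, 18, 3 at positions 2,5,6,12,13,14.

6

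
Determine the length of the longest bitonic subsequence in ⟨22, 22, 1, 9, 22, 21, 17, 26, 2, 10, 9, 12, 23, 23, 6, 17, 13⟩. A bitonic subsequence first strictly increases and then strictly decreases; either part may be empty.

8

Let inc[i] be the LIS ending at i and dec[i] the longest strictly decreasing subsequence starting at i. inc = [1, 1, 1, 2, 3, 3, 3, 4, 2, 3, 3, 4, 5, 5, 3, 5, 5], dec = [6, 6, 1, 2, 6, 5, 4, 4, 1, 3, 2, 2, 3, 3, 1, 2, 1].
max_i inc[i]+dec[i]−1 = 8, with one witness 1, 9, 22, 21, 17, 10, 9, 6.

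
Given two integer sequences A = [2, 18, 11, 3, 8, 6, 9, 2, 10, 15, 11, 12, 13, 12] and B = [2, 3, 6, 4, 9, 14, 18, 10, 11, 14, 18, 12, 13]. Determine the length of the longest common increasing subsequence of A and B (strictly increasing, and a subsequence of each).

A longest common strictly increasing subsequence is 2, 3, 6, 9, 10, 11, 12, 13 (length 8); it appears in order in both A and B, and no longer such subsequence exists.

8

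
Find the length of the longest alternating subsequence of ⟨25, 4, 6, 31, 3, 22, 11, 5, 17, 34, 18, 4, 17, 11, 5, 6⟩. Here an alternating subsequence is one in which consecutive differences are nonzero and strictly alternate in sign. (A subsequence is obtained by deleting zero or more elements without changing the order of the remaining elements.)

11

A longest alternating subsequence is 25, 4, 6, 3, 22, 11, 17, 4, 17, 5, 6 (positions 1,2,3,5,6,7,9,12,13,15,16); its 10 consecutive differences strictly alternate in sign, and length 11 is optimal.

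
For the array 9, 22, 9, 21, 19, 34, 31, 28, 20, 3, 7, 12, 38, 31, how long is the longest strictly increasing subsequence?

4

One longest increasing subsequence is 9, 22, 34, 38 (positions 1,2,6,13), of length 4; no longer one exists.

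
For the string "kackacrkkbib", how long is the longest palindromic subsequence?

5

One longest palindromic subsequence is kkrkk (positions 1,4,7,8,9); it reads the same forward and backward, and the interval DP gives dp[1][12] = 5.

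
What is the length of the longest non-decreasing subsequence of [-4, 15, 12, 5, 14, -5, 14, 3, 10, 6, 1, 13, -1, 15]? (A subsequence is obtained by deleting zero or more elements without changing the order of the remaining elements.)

Let dp[i] be the longest non-decreasing subsequence ending at position i. Then dp = [1, 2, 2, 2, 3, 1, 4, 2, 3, 3, 2, 4, 2, 5].
The maximum is 5; one witness is -4, 12, 14, 14, 15 at positions 1,3,5,7,14.

5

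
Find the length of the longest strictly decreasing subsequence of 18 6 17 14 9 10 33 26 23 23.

Scanning left to right, the best length ending at each element is: 18→1, 6→2, 17→2, 14→3, 9→4, 10→4, 33→1, 26→2, 23→3, 23→3.
So the longest decreasing subsequence has length 4, e.g. 18, 17, 14, 9.

4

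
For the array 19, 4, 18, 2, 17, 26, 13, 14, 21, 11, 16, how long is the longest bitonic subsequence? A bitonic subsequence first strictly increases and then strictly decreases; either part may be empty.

Let inc[i] be the LIS ending at i and dec[i] the longest strictly decreasing subsequence starting at i. inc = [1, 1, 2, 1, 2, 3, 2, 3, 4, 2, 4], dec = [5, 2, 4, 1, 3, 3, 2, 2, 2, 1, 1].
max_i inc[i]+dec[i]−1 = 5, with one witness 19, 18, 17, 14, 11.

5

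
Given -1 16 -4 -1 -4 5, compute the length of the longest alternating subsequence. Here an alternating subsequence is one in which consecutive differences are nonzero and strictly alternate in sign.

6

A longest alternating subsequence is -1, 16, -4, -1, -4, 5 (positions 1,2,3,4,5,6); its 5 consecutive differences strictly alternate in sign, and length 6 is optimal.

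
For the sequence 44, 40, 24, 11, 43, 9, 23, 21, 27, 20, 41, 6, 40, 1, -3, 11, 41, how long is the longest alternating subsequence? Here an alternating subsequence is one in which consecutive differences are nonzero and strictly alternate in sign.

A longest alternating subsequence is 44, 40, 43, 9, 23, 21, 27, 20, 41, 6, 40, 1, 11 (positions 1,2,5,6,7,8,9,10,11,12,13,14,16); its 12 consecutive differences strictly alternate in sign, and length 13 is optimal.

13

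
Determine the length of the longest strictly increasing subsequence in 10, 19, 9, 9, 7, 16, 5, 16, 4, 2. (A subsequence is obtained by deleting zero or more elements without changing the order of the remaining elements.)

Scanning left to right, the best length ending at each element is: 10→1, 19→2, 9→1, 9→1, 7→1, 16→2, 5→1, 16→2, 4→1, 2→1.
So the longest increasing subsequence has length 2, e.g. 10, 19.

2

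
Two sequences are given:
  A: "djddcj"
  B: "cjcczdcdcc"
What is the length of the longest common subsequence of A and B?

4

Backtracking the LCS table gives one alignment: j (A2,B2) → d (A3,B6) → d (A4,B8) → c (A5,B10).
So the longest common subsequence has length 4.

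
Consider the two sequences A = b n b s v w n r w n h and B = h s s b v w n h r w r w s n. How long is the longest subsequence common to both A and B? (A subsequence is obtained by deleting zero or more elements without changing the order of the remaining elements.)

A longest common subsequence is bvwnrwn (length 7); the LCS DP confirms no longer common subsequence exists.

7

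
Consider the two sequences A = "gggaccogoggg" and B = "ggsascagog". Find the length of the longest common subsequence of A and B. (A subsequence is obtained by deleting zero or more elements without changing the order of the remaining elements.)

7

Backtracking the LCS table gives one alignment: g (A1,B1) → g (A2,B2) → a (A4,B4) → c (A5,B6) → g (A8,B8) → o (A9,B9) → g (A12,B10).
So the longest common subsequence has length 7.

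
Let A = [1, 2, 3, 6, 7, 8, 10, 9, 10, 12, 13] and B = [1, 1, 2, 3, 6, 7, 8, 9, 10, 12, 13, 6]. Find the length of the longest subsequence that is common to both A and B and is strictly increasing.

10

For each value that appears in both, track the longest common increasing run ending there.
The best achievable length is 10; one witness is 1, 2, 3, 6, 7, 8, 9, 10, 12, 13 (A-positions 1,2,3,4,5,6,8,9,10,11, B-positions 1,3,4,5,6,7,8,9,10,11).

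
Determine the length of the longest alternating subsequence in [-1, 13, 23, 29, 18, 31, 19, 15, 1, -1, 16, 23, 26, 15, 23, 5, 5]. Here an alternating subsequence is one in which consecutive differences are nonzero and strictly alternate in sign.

Track the best alternating length ending on an up-step vs a down-step at each position: up/down = 1/1, 2/1, 2/1, 2/1, 2/3, 4/1, 4/5, 2/5, 2/5, 1/5, 6/5, 6/5, 6/5, 6/7, 8/7, 6/9, 6/9.
The maximum over both is 9; one such subsequence is -1, 23, 18, 31, 15, 16, 15, 23, 5.

9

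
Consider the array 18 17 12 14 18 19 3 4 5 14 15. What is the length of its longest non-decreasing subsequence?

One longest non-decreasing subsequence is 3, 4, 5, 14, 15 (positions 7,8,9,10,11), of length 5; no longer one exists.

5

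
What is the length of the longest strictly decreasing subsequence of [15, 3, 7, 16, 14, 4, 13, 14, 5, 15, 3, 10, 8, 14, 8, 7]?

Let dp[i] be the longest decreasing subsequence ending at position i. Then dp = [1, 2, 2, 1, 2, 3, 3, 2, 4, 2, 5, 4, 5, 3, 5, 6].
The maximum is 6; one witness is 15, 14, 13, 10, 8, 7 at positions 1,5,7,12,13,16.

6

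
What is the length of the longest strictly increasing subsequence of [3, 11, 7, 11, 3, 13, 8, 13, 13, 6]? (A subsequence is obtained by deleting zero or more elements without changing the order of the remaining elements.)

Scanning left to right, the best length ending at each element is: 3→1, 11→2, 7→2, 11→3, 3→1, 13→4, 8→3, 13→4, 13→4, 6→2.
So the longest increasing subsequence has length 4, e.g. 3, 7, 11, 13.

4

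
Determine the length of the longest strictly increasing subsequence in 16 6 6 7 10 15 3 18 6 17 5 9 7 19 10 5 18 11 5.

One longest increasing subsequence is 6, 7, 10, 15, 18, 19 (positions 2,4,5,6,8,14), of length 6; no longer one exists.

6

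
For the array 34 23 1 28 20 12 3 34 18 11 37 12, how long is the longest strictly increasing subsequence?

Scanning left to right, the best length ending at each element is: 34→1, 23→1, 1→1, 28→2, 20→2, 12→2, 3→2, 34→3, 18→3, 11→3, 37→4, 12→4.
So the longest increasing subsequence has length 4, e.g. 23, 28, 34, 37.

4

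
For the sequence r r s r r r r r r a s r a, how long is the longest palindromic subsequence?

One longest palindromic subsequence is rsrrrrrrsr (positions 2,3,4,5,6,7,8,9,11,12); it reads the same forward and backward, and the interval DP gives dp[1][13] = 10.

10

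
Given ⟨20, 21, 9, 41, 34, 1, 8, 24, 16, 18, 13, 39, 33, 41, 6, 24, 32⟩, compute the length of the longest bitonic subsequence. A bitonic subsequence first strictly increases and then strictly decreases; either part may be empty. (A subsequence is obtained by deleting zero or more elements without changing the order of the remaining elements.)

One longest bitonic subsequence is 20, 21, 41, 34, 24, 18, 13, 6 (positions 1,2,4,5,8,10,11,15): it rises to 41 then falls. Length 8 is optimal.

8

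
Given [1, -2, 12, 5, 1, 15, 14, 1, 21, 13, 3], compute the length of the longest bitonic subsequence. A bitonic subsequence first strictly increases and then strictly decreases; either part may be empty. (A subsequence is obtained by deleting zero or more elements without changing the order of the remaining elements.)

6

One longest bitonic subsequence is 1, 12, 15, 14, 13, 3 (positions 1,3,6,7,10,11): it rises to 15 then falls. Length 6 is optimal.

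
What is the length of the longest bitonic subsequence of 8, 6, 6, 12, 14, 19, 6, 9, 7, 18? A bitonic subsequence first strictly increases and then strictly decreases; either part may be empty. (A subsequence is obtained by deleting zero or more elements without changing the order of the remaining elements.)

6

Let inc[i] be the LIS ending at i and dec[i] the longest strictly decreasing subsequence starting at i. inc = [1, 1, 1, 2, 3, 4, 1, 2, 2, 4], dec = [2, 1, 1, 3, 3, 3, 1, 2, 1, 1].
max_i inc[i]+dec[i]−1 = 6, with one witness 8, 12, 14, 19, 9, 7.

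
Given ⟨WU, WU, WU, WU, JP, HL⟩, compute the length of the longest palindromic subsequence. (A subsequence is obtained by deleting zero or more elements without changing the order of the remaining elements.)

One longest palindromic subsequence is WU WU WU WU (positions 1,2,3,4); it reads the same forward and backward, and the interval DP gives dp[1][6] = 4.

4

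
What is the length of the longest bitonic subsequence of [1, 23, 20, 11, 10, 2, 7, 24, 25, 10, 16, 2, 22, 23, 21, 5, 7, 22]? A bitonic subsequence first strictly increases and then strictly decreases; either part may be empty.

One longest bitonic subsequence is 1, 2, 7, 10, 16, 22, 23, 21, 7 (positions 1,6,7,10,11,13,14,15,17): it rises to 23 then falls. Length 9 is optimal.

9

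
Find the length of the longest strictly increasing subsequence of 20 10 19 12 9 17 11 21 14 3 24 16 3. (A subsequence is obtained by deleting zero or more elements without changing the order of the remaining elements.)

One longest increasing subsequence is 10, 12, 17, 21, 24 (positions 2,4,6,8,11), of length 5; no longer one exists.

5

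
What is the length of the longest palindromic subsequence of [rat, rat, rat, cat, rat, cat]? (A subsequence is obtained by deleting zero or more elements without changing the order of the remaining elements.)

Using dp[i][j] = 2 + dp[i+1][j−1] if the ends match, else max(dp[i+1][j], dp[i][j−1]):
dp[1][6] = 4. A witness is rat rat rat rat at positions 1,2,3,5.

4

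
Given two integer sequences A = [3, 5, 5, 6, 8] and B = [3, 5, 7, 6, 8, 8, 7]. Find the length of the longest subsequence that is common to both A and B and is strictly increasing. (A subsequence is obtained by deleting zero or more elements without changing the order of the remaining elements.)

A longest common strictly increasing subsequence is 3, 5, 6, 8 (length 4); it appears in order in both A and B, and no longer such subsequence exists.

4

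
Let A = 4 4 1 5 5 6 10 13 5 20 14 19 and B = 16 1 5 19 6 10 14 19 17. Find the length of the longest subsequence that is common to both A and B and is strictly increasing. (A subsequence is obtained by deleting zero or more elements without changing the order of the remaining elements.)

6

For each value that appears in both, track the longest common increasing run ending there.
The best achievable length is 6; one witness is 1, 5, 6, 10, 14, 19 (A-positions 3,4,6,7,11,12, B-positions 2,3,5,6,7,8).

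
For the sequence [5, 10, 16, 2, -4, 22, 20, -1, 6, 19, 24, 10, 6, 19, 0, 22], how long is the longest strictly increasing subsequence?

6

One longest increasing subsequence is -4, -1, 6, 10, 19, 22 (positions 5,8,9,12,14,16), of length 6; no longer one exists.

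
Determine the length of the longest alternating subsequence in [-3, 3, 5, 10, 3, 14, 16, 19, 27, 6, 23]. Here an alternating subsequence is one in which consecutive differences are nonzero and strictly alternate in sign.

A longest alternating subsequence is -3, 5, 3, 14, 6, 23 (positions 1,3,5,6,10,11); its 5 consecutive differences strictly alternate in sign, and length 6 is optimal.

6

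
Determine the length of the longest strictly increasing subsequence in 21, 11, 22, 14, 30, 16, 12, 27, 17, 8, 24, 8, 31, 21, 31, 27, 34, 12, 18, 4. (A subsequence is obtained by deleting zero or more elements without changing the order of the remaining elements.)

Let dp[i] be the longest increasing subsequence ending at position i. Then dp = [1, 1, 2, 2, 3, 3, 2, 4, 4, 1, 5, 1, 6, 5, 6, 6, 7, 2, 5, 1].
The maximum is 7; one witness is 11, 14, 16, 17, 24, 31, 34 at positions 2,4,6,9,11,13,17.

7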